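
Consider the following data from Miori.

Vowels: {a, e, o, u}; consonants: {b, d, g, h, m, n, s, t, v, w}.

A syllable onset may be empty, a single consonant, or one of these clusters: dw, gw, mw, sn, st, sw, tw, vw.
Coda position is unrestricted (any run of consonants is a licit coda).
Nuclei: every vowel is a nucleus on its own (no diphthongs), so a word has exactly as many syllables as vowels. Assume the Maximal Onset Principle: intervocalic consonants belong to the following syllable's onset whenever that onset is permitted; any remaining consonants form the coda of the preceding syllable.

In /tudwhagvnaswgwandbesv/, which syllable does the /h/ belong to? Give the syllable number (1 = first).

2

Nuclei (vowels): u, a, a, a, e → 5 syllables.
V1 /u/ – V2 /a/: cluster /dwh/ — the longest permitted-onset suffix is /h/; onset = /h/, preceding coda = /dw/.
V2 /a/ – V3 /a/: /gvn/ splits as /gv/ + /n/ (/n/ is the longest suffix that is a licit onset).
V3 /a/ – V4 /a/: /swgw/ splits as /sw/ + /gw/ (/gw/ is the longest suffix that is a licit onset).
V4 /a/ – V5 /e/: /ndb/ splits as /nd/ + /b/ (/b/ is the longest suffix that is a licit onset).
Result: tudw.hagv.nasw.gwand.besv.
The /h/ is in the onset of syllable 2 (/hagv/).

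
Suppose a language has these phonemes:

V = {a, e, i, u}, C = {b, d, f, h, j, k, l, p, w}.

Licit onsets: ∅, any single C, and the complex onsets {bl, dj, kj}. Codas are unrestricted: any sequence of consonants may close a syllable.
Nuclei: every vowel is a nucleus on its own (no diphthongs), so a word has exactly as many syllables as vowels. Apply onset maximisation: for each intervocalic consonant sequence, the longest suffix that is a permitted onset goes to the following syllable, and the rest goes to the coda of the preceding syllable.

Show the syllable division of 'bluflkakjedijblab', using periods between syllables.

The vowels are u, a, e, i, a — 5 nuclei, so 5 syllables.
V1 /u/ – V2 /a/: /flk/ splits as /fl/ + /k/ (/k/ is the longest suffix that is a licit onset).
V2 /a/ – V3 /e/: cluster /kj/ — /kj/ is itself a permitted onset, so the whole cluster goes right; preceding coda = ∅.
V3 /e/ – V4 /i/: /d/ → onset of the next syllable (single consonants are always licit onsets).
V4 /i/ – V5 /a/: /jbl/; trying suffixes from longest down, /bl/ is the first permitted one, so coda /j/ | onset /bl/.

blufl.ka.kje.dij.blab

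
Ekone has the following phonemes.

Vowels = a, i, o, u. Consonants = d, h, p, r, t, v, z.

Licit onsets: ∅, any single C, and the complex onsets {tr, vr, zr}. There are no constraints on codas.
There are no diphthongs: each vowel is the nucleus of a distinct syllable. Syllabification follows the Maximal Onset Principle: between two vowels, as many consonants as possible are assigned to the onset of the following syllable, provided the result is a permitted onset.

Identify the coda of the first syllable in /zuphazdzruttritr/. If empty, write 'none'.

p

Nuclei (vowels): u, a, u, i → 4 syllables.
σ1/σ2 boundary: /ph/; trying suffixes from longest down, /h/ is the first permitted one, so coda /p/ | onset /h/.
σ2/σ3 boundary: cluster /zdzr/ — the longest permitted-onset suffix is /zr/; onset = /zr/, preceding coda = /zd/.
σ3/σ4 boundary: /ttr/ — longest licit onset from the right is /tr/, leaving /t/ as coda.
Putting it together: zup.hazd.zrut.tritr.
Syllable 1 is /zup/: onset /z/, nucleus /u/, coda /p/.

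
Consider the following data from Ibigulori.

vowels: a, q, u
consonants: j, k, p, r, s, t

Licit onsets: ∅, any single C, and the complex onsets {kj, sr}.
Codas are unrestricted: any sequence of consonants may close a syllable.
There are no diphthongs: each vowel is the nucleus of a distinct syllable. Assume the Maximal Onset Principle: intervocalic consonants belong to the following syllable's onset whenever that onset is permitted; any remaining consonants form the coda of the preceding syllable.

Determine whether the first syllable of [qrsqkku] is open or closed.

closed

The vowels are q, q, u — 3 nuclei, so 3 syllables.
/q…q/ gap (V1→V2): cluster /rs/ — the longest permitted-onset suffix is /s/; onset = /s/, preceding coda = /r/.
/q…u/ gap (V2→V3): /kk/; trying suffixes from longest down, /k/ is the first permitted one, so coda /k/ | onset /k/.
Putting it together: qr.sqk.ku.
Syllable 1 is /qr/ with coda /r/, so it is closed.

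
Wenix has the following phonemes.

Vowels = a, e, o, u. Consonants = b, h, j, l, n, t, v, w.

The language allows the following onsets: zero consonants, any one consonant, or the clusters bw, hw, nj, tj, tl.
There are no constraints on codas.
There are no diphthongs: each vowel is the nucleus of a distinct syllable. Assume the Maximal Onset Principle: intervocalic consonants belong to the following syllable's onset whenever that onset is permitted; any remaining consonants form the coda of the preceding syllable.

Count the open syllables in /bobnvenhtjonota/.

Vowels present: o, e, o, o, a; each is a nucleus, giving 5 syllables.
σ1/σ2 boundary: cluster /bnv/ — the longest permitted-onset suffix is /v/; onset = /v/, preceding coda = /bn/.
σ2/σ3 boundary: cluster /nhtj/ — the longest permitted-onset suffix is /tj/; onset = /tj/, preceding coda = /nh/.
σ3/σ4 boundary: /n/ is a single consonant, so it becomes the next onset.
σ4/σ5 boundary: just /t/ — single C goes to the following onset.
So the parse is bobn.venh.tjo.no.ta.
Classifying each syllable: /bobn/ (closed), /venh/ (closed), /tjo/ (open), /no/ (open), /ta/ (open).
Open syllables: 3.

3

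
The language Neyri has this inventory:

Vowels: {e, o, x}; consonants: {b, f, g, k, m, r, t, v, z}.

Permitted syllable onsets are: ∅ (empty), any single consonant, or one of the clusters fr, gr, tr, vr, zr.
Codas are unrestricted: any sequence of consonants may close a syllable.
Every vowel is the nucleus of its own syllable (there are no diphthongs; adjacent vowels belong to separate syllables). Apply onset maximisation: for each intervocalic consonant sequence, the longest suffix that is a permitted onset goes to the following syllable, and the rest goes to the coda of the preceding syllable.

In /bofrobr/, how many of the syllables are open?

Vowels present: o, o; each is a nucleus, giving 2 syllables.
Between /o/ (V1) and /o/ (V2): /fr/ — entire cluster is a permitted onset → onset /fr/, coda ∅.
Putting it together: bo.frobr.
Classifying each syllable: /bo/ (open), /frobr/ (closed).
Open syllables: 1.

1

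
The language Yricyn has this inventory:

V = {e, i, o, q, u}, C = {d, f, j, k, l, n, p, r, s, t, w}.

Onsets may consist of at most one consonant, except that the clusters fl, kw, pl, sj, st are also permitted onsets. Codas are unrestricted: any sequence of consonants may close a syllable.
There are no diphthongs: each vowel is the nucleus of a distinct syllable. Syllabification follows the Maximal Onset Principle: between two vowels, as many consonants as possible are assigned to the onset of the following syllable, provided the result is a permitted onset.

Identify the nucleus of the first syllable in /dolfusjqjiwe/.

Vowels present: o, u, q, i, e; each is a nucleus, giving 5 syllables.
The first nucleus (vowel 1 from the left) is /o/.

o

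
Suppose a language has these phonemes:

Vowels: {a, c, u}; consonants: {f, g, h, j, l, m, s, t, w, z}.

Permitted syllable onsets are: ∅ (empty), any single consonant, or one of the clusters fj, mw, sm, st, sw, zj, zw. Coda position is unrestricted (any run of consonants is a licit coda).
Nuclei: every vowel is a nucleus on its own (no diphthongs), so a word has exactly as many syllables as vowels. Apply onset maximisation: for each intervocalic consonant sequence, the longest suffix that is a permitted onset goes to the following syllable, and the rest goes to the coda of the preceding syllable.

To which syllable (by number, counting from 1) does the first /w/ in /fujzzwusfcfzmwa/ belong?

2

The vowels are u, u, c, a — 4 nuclei, so 4 syllables.
σ1/σ2 boundary: /jzzw/ splits as /jz/ + /zw/ (/zw/ is the longest suffix that is a licit onset).
σ2/σ3 boundary: cluster /sf/ — the longest permitted-onset suffix is /f/; onset = /f/, preceding coda = /s/.
σ3/σ4 boundary: /fzmw/; trying suffixes from longest down, /mw/ is the first permitted one, so coda /fz/ | onset /mw/.
So the parse is fujz.zwus.fcfz.mwa.
The first /w/ is in the onset of syllable 2 (/zwus/).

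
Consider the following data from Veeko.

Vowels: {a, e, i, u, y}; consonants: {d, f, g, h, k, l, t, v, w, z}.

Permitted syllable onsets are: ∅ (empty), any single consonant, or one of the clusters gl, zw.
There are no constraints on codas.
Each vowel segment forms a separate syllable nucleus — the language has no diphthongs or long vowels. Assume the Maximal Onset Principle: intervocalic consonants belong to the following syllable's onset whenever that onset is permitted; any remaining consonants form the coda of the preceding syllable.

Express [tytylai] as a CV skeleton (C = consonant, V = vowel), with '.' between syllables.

CV.CV.CV.V

Vowels present: y, y, a, i; each is a nucleus, giving 4 syllables.
/y…y/ gap (V1→V2): /t/ is a single consonant, so it becomes the next onset.
/y…a/ gap (V2→V3): /l/ → onset of the next syllable (single consonants are always licit onsets).
/a…i/ gap (V3→V4): hiatus — the boundary sits between the two vowels.
So the parse is ty.ty.la.i.
Mapping each syllable to C/V: /ty/ → CV, /ty/ → CV, /la/ → CV, /i/ → V.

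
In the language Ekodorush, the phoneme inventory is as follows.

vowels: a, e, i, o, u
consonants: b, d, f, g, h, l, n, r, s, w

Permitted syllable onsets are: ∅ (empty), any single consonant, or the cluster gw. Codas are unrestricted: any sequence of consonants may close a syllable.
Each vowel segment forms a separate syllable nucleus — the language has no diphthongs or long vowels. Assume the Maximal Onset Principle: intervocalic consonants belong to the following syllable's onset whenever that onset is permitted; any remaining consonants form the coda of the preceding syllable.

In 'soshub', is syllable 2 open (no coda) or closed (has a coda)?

Nuclei (vowels): o, u → 2 syllables.
V1 /o/ – V2 /u/: /sh/ — longest licit onset from the right is /h/, leaving /s/ as coda.
Syllabification: sos.hub.
Syllable 2 is /hub/ with coda /b/, so it is closed.

closed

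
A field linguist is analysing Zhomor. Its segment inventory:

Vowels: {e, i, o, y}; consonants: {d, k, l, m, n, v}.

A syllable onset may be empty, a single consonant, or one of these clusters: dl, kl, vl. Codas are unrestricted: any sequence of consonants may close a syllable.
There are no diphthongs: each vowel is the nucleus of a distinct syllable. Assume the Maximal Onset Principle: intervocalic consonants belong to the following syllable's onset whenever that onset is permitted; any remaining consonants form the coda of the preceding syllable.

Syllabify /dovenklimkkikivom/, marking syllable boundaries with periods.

do.ven.klimk.ki.ki.vom

The vowels are o, e, i, i, i, o — 6 nuclei, so 6 syllables.
V1 /o/ – V2 /e/: /v/ → onset of the next syllable (single consonants are always licit onsets).
V2 /e/ – V3 /i/: /nkl/ — longest licit onset from the right is /kl/, leaving /n/ as coda.
V3 /i/ – V4 /i/: /mkk/ — longest licit onset from the right is /k/, leaving /mk/ as coda.
V4 /i/ – V5 /i/: /k/ → onset of the next syllable (single consonants are always licit onsets).
V5 /i/ – V6 /o/: /v/ is a single consonant, so it becomes the next onset.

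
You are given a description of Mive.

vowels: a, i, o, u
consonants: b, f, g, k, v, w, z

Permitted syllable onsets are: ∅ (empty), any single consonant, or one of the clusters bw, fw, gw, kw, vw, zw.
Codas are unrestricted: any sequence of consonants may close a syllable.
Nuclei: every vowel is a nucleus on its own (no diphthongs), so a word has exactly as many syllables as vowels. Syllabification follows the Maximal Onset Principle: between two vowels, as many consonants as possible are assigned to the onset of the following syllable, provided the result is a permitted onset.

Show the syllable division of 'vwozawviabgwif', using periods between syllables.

vwo.zaw.vi.ab.gwif

Vowels present: o, a, i, a, i; each is a nucleus, giving 5 syllables.
/o…a/ gap (V1→V2): /z/ is a single consonant, so it becomes the next onset.
/a…i/ gap (V2→V3): /wv/ — longest licit onset from the right is /v/, leaving /w/ as coda.
/i…a/ gap (V3→V4): no consonants, so the boundary falls immediately after /i/.
/a…i/ gap (V4→V5): cluster /bgw/ — the longest permitted-onset suffix is /gw/; onset = /gw/, preceding coda = /b/.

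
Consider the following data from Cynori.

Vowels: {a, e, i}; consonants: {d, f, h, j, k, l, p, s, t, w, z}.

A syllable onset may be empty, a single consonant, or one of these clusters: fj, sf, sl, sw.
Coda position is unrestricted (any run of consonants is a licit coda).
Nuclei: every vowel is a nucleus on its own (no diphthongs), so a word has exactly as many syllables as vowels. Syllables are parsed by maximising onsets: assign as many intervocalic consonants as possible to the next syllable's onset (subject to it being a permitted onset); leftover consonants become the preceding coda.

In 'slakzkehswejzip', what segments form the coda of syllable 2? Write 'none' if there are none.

h

Vowels present: a, e, e, i; each is a nucleus, giving 4 syllables.
Between /a/ (V1) and /e/ (V2): /kzk/ splits as /kz/ + /k/ (/k/ is the longest suffix that is a licit onset).
Between /e/ (V2) and /e/ (V3): /hsw/ — longest licit onset from the right is /sw/, leaving /h/ as coda.
Between /e/ (V3) and /i/ (V4): /jz/ splits as /j/ + /z/ (/z/ is the longest suffix that is a licit onset).
Putting it together: slakz.keh.swej.zip.
Syllable 2 is /keh/: onset /k/, nucleus /e/, coda /h/.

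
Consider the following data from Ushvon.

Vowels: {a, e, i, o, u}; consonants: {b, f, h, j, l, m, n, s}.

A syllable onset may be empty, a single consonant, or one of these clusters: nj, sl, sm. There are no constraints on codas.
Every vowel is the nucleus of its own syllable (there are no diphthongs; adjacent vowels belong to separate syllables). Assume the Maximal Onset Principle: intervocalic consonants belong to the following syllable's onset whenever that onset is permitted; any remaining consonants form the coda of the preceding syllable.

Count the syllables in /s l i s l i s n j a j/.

The vowels are i, i, a — 3 nuclei, so 3 syllables.

3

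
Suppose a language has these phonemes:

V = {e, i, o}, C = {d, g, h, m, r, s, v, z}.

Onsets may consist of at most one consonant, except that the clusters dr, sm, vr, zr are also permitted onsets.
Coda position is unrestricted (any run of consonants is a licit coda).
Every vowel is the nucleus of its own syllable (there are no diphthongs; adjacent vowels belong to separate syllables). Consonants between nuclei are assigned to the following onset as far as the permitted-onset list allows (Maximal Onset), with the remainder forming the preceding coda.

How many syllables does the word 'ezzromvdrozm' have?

Vowels present: e, o, o; each is a nucleus, giving 3 syllables.

3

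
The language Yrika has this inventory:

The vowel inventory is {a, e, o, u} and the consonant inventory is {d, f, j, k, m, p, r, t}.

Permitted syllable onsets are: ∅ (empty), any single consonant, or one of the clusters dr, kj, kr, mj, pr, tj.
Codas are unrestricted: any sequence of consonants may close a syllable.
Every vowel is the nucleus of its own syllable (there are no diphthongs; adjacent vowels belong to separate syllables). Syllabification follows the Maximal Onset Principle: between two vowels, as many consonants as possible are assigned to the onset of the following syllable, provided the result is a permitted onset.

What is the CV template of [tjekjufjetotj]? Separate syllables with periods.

Nuclei (vowels): e, u, e, o → 4 syllables.
/e…u/ gap (V1→V2): /kj/ — entire cluster is a permitted onset → onset /kj/, coda ∅.
/u…e/ gap (V2→V3): cluster /fj/ — the longest permitted-onset suffix is /j/; onset = /j/, preceding coda = /f/.
/e…o/ gap (V3→V4): /t/ → onset of the next syllable (single consonants are always licit onsets).
Putting it together: tje.kjuf.je.totj.
Mapping each syllable to C/V: /tje/ → CCV, /kjuf/ → CCVC, /je/ → CV, /totj/ → CVCC.

CCV.CCVC.CV.CVCC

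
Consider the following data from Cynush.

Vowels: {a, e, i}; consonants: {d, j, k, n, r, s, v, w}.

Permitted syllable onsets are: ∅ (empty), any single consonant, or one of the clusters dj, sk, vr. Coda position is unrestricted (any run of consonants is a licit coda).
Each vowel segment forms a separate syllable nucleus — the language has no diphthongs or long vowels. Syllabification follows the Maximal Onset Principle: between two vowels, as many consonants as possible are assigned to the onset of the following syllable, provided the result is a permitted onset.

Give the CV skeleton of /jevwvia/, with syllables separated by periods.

CVCC.CV.V

Nuclei (vowels): e, i, a → 3 syllables.
σ1/σ2 boundary: cluster /vwv/ — the longest permitted-onset suffix is /v/; onset = /v/, preceding coda = /vw/.
σ2/σ3 boundary: no consonants, so the boundary falls immediately after /i/.
Syllabification: jevw.vi.a.
Mapping each syllable to C/V: /jevw/ → CVCC, /vi/ → CV, /a/ → V.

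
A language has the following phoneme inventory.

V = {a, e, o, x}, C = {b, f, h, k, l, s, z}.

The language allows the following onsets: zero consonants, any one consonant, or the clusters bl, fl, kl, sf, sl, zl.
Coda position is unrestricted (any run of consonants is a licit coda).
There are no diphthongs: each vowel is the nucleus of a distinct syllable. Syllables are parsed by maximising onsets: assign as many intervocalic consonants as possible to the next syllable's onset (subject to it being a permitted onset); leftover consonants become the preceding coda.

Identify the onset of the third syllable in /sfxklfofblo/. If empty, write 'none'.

The vowels are x, o, o — 3 nuclei, so 3 syllables.
/x…o/ gap (V1→V2): /klf/ — longest licit onset from the right is /f/, leaving /kl/ as coda.
/o…o/ gap (V2→V3): /fbl/ — longest licit onset from the right is /bl/, leaving /f/ as coda.
So the parse is sfxkl.fof.blo.
Syllable 3 is /blo/: onset /bl/, nucleus /o/, coda ∅.

bl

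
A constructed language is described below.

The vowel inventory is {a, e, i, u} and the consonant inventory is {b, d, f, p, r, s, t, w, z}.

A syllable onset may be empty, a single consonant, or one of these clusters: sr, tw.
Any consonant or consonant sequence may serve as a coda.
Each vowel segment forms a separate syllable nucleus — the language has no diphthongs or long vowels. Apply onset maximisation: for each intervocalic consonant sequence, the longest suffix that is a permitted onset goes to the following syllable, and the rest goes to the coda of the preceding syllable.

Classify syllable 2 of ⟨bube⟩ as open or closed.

open

Nuclei (vowels): u, e → 2 syllables.
σ1/σ2 boundary: /b/ is a single consonant, so it becomes the next onset.
Result: bu.be.
Syllable 2 is /be/; it ends in its nucleus with no coda, so it is open.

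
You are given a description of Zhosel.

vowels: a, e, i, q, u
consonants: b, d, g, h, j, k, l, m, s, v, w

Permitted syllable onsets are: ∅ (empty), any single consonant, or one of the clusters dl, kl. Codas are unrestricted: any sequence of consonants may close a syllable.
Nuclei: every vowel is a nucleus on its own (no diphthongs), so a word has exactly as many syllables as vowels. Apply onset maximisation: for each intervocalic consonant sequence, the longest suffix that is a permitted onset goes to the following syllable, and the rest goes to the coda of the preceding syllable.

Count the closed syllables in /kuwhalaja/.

Vowels present: u, a, a, a; each is a nucleus, giving 4 syllables.
σ1/σ2 boundary: /wh/ splits as /w/ + /h/ (/h/ is the longest suffix that is a licit onset).
σ2/σ3 boundary: /l/ is a single consonant, so it becomes the next onset.
σ3/σ4 boundary: just /j/ — single C goes to the following onset.
Result: kuw.ha.la.ja.
Classifying each syllable: /kuw/ (closed), /ha/ (open), /la/ (open), /ja/ (open).
Closed syllables: 1.

1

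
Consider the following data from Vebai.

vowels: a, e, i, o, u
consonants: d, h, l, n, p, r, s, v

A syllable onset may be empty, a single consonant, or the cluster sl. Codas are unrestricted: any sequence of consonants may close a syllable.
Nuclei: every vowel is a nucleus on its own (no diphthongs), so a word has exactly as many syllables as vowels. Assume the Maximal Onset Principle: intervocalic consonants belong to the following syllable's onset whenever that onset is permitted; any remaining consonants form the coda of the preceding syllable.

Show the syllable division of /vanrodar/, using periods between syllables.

Nuclei (vowels): a, o, a → 3 syllables.
V1 /a/ – V2 /o/: /nr/ splits as /n/ + /r/ (/r/ is the longest suffix that is a licit onset).
V2 /o/ – V3 /a/: /d/ → onset of the next syllable (single consonants are always licit onsets).

van.ro.dar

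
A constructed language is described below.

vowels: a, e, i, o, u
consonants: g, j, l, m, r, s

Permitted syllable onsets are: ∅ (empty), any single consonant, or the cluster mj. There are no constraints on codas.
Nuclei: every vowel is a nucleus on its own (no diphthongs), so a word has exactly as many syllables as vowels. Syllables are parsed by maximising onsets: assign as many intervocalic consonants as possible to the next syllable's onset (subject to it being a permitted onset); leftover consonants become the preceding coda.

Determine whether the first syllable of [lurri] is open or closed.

closed

Nuclei (vowels): u, i → 2 syllables.
/u…i/ gap (V1→V2): /rr/; trying suffixes from longest down, /r/ is the first permitted one, so coda /r/ | onset /r/.
So the parse is lur.ri.
Syllable 1 is /lur/ with coda /r/, so it is closed.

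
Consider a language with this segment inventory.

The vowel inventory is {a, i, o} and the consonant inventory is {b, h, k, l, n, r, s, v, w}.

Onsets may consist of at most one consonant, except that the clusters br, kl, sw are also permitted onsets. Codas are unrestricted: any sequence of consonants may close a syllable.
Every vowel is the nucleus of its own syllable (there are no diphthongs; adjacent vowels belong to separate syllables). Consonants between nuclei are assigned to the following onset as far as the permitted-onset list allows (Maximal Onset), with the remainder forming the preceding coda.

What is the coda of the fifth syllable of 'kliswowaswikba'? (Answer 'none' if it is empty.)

none

Nuclei (vowels): i, o, a, i, a → 5 syllables.
σ1/σ2 boundary: /sw/ — entire cluster is a permitted onset → onset /sw/, coda ∅.
σ2/σ3 boundary: just /w/ — single C goes to the following onset.
σ3/σ4 boundary: /sw/ is a licit onset in full, so it all attaches to the next syllable.
σ4/σ5 boundary: /kb/ — longest licit onset from the right is /b/, leaving /k/ as coda.
Putting it together: kli.swo.wa.swik.ba.
Syllable 5 is /ba/: onset /b/, nucleus /a/, coda ∅.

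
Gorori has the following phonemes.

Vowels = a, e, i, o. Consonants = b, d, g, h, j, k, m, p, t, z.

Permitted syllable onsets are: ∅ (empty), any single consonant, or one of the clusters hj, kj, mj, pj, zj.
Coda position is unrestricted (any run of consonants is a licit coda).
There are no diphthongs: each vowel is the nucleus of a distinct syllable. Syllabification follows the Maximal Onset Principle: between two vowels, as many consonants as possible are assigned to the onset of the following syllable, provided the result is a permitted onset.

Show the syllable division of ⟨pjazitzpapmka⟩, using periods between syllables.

pja.zitz.papm.ka

The vowels are a, i, a, a — 4 nuclei, so 4 syllables.
V1 /a/ – V2 /i/: just /z/ — single C goes to the following onset.
V2 /i/ – V3 /a/: /tzp/ splits as /tz/ + /p/ (/p/ is the longest suffix that is a licit onset).
V3 /a/ – V4 /a/: /pmk/; trying suffixes from longest down, /k/ is the first permitted one, so coda /pm/ | onset /k/.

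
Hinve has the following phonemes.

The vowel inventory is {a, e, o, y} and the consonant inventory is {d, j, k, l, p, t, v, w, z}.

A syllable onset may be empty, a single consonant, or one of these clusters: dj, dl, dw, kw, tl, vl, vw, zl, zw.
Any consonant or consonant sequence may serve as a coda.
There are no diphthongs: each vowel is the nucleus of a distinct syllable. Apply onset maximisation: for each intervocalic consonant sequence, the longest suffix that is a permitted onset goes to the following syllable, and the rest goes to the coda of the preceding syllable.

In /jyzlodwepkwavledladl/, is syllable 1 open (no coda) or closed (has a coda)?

open

Nuclei (vowels): y, o, e, a, e, a → 6 syllables.
Between /y/ (V1) and /o/ (V2): cluster /zl/ — /zl/ is itself a permitted onset, so the whole cluster goes right; preceding coda = ∅.
Between /o/ (V2) and /e/ (V3): /dw/ — entire cluster is a permitted onset → onset /dw/, coda ∅.
Between /e/ (V3) and /a/ (V4): /pkw/; trying suffixes from longest down, /kw/ is the first permitted one, so coda /p/ | onset /kw/.
Between /a/ (V4) and /e/ (V5): cluster /vl/ — /vl/ is itself a permitted onset, so the whole cluster goes right; preceding coda = ∅.
Between /e/ (V5) and /a/ (V6): /dl/ is a licit onset in full, so it all attaches to the next syllable.
Syllabification: jy.zlo.dwep.kwa.vle.dladl.
Syllable 1 is /jy/; it ends in its nucleus with no coda, so it is open.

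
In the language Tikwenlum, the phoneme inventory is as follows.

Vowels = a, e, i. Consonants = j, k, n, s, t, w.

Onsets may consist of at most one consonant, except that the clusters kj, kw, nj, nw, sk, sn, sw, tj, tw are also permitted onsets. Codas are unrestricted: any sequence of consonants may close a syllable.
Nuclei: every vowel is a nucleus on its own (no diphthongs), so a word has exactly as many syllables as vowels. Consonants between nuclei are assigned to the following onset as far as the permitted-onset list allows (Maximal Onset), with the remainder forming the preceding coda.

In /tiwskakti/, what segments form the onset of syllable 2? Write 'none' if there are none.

Nuclei (vowels): i, a, i → 3 syllables.
Between /i/ (V1) and /a/ (V2): /wsk/ splits as /w/ + /sk/ (/sk/ is the longest suffix that is a licit onset).
Between /a/ (V2) and /i/ (V3): /kt/; trying suffixes from longest down, /t/ is the first permitted one, so coda /k/ | onset /t/.
Syllabification: tiw.skak.ti.
Syllable 2 is /skak/: onset /sk/, nucleus /a/, coda /k/.

sk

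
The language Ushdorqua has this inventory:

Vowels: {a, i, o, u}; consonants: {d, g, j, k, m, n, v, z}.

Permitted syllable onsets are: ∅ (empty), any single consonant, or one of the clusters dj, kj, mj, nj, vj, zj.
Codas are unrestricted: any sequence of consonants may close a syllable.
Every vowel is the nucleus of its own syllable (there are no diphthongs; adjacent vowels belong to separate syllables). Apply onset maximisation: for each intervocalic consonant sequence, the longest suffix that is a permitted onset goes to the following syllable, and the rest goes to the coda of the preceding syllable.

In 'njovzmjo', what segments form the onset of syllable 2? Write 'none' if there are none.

Vowels present: o, o; each is a nucleus, giving 2 syllables.
V1 /o/ – V2 /o/: cluster /vzmj/ — the longest permitted-onset suffix is /mj/; onset = /mj/, preceding coda = /vz/.
So the parse is njovz.mjo.
Syllable 2 is /mjo/: onset /mj/, nucleus /o/, coda ∅.

mj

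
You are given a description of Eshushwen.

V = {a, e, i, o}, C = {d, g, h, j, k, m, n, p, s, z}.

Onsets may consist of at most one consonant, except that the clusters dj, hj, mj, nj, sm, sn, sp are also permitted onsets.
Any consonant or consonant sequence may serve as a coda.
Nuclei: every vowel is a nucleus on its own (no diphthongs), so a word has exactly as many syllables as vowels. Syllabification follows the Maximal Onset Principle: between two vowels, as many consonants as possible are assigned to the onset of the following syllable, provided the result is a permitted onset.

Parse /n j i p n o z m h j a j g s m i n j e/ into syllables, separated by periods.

The vowels are i, o, a, i, e — 5 nuclei, so 5 syllables.
V1 /i/ – V2 /o/: /pn/; trying suffixes from longest down, /n/ is the first permitted one, so coda /p/ | onset /n/.
V2 /o/ – V3 /a/: cluster /zmhj/ — the longest permitted-onset suffix is /hj/; onset = /hj/, preceding coda = /zm/.
V3 /a/ – V4 /i/: /jgsm/ — longest licit onset from the right is /sm/, leaving /jg/ as coda.
V4 /i/ – V5 /e/: cluster /nj/ — /nj/ is itself a permitted onset, so the whole cluster goes right; preceding coda = ∅.

njip.nozm.hjajg.smi.nje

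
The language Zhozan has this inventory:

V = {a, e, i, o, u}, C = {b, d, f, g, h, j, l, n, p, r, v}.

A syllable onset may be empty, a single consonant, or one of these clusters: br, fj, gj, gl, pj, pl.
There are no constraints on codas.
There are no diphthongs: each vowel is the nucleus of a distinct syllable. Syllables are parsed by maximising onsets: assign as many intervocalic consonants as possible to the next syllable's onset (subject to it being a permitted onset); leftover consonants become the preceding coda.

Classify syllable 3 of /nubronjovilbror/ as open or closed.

open

Nuclei (vowels): u, o, o, i, o → 5 syllables.
V1 /u/ – V2 /o/: cluster /br/ — /br/ is itself a permitted onset, so the whole cluster goes right; preceding coda = ∅.
V2 /o/ – V3 /o/: /nj/; trying suffixes from longest down, /j/ is the first permitted one, so coda /n/ | onset /j/.
V3 /o/ – V4 /i/: /v/ is a single consonant, so it becomes the next onset.
V4 /i/ – V5 /o/: /lbr/ — longest licit onset from the right is /br/, leaving /l/ as coda.
Syllabification: nu.bron.jo.vil.bror.
Syllable 3 is /jo/; it ends in its nucleus with no coda, so it is open.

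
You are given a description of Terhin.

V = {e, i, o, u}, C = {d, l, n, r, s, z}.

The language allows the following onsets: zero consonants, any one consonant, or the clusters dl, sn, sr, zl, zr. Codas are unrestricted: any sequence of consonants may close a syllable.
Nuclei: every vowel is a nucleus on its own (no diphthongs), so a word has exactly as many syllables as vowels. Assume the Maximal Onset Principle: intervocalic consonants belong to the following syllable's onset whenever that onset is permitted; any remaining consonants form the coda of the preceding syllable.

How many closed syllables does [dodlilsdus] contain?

Nuclei (vowels): o, i, u → 3 syllables.
σ1/σ2 boundary: /dl/ is a licit onset in full, so it all attaches to the next syllable.
σ2/σ3 boundary: /lsd/; trying suffixes from longest down, /d/ is the first permitted one, so coda /ls/ | onset /d/.
Syllabification: do.dlils.dus.
Classifying each syllable: /do/ (open), /dlils/ (closed), /dus/ (closed).
Closed syllables: 2.

2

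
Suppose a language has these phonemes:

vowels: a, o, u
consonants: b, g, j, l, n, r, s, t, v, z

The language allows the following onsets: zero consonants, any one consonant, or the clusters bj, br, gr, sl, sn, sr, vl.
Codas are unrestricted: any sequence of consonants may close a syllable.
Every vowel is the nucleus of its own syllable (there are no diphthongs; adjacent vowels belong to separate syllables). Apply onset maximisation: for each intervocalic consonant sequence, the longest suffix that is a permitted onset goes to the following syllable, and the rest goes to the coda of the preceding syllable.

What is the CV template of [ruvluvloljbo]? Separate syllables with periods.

CV.CCV.CCVCC.CV

The vowels are u, u, o, o — 4 nuclei, so 4 syllables.
/u…u/ gap (V1→V2): /vl/ — entire cluster is a permitted onset → onset /vl/, coda ∅.
/u…o/ gap (V2→V3): /vl/ is a licit onset in full, so it all attaches to the next syllable.
/o…o/ gap (V3→V4): cluster /ljb/ — the longest permitted-onset suffix is /b/; onset = /b/, preceding coda = /lj/.
So the parse is ru.vlu.vlolj.bo.
Mapping each syllable to C/V: /ru/ → CV, /vlu/ → CCV, /vlolj/ → CCVCC, /bo/ → CV.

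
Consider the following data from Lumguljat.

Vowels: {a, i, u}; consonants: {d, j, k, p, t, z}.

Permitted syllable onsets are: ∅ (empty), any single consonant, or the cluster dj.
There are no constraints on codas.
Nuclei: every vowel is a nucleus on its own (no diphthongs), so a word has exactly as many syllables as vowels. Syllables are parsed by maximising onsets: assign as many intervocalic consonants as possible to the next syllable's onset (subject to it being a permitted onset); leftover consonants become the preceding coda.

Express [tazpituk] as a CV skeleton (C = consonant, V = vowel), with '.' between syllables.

CVC.CV.CVC

The vowels are a, i, u — 3 nuclei, so 3 syllables.
/a…i/ gap (V1→V2): cluster /zp/ — the longest permitted-onset suffix is /p/; onset = /p/, preceding coda = /z/.
/i…u/ gap (V2→V3): /t/ is a single consonant, so it becomes the next onset.
Result: taz.pi.tuk.
Mapping each syllable to C/V: /taz/ → CVC, /pi/ → CV, /tuk/ → CVC.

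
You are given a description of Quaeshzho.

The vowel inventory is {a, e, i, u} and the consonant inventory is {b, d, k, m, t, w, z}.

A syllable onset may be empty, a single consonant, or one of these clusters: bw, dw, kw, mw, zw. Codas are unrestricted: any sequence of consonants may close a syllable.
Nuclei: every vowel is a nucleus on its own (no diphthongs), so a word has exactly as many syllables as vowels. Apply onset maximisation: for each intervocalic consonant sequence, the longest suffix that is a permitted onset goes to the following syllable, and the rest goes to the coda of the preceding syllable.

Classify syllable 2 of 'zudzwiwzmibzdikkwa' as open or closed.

closed

Vowels present: u, i, i, i, a; each is a nucleus, giving 5 syllables.
V1 /u/ – V2 /i/: cluster /dzw/ — the longest permitted-onset suffix is /zw/; onset = /zw/, preceding coda = /d/.
V2 /i/ – V3 /i/: /wzm/ splits as /wz/ + /m/ (/m/ is the longest suffix that is a licit onset).
V3 /i/ – V4 /i/: /bzd/ splits as /bz/ + /d/ (/d/ is the longest suffix that is a licit onset).
V4 /i/ – V5 /a/: /kkw/ — longest licit onset from the right is /kw/, leaving /k/ as coda.
Syllabification: zud.zwiwz.mibz.dik.kwa.
Syllable 2 is /zwiwz/ with coda /wz/, so it is closed.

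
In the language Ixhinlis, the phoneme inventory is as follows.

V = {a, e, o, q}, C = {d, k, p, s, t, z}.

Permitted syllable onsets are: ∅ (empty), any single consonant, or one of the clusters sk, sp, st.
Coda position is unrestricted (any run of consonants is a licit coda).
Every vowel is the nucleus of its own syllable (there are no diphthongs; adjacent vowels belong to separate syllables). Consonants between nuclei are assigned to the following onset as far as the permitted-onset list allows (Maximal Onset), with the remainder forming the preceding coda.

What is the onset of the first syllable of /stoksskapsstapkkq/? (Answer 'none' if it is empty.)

Vowels present: o, a, a, q; each is a nucleus, giving 4 syllables.
/o…a/ gap (V1→V2): /kssk/ — longest licit onset from the right is /sk/, leaving /ks/ as coda.
/a…a/ gap (V2→V3): /psst/ — longest licit onset from the right is /st/, leaving /ps/ as coda.
/a…q/ gap (V3→V4): /pkk/ splits as /pk/ + /k/ (/k/ is the longest suffix that is a licit onset).
Putting it together: stoks.skaps.stapk.kq.
Syllable 1 is /stoks/: onset /st/, nucleus /o/, coda /ks/.

st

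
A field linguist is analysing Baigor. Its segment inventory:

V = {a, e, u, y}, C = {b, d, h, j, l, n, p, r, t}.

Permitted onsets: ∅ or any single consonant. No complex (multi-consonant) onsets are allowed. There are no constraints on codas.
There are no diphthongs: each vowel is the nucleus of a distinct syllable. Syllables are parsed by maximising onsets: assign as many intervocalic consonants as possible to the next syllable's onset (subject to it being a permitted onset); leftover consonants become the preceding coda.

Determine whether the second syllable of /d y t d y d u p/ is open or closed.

open

Nuclei (vowels): y, y, u → 3 syllables.
V1 /y/ – V2 /y/: cluster /td/ — the longest permitted-onset suffix is /d/; onset = /d/, preceding coda = /t/.
V2 /y/ – V3 /u/: just /d/ — single C goes to the following onset.
Putting it together: dyt.dy.dup.
Syllable 2 is /dy/; it ends in its nucleus with no coda, so it is open.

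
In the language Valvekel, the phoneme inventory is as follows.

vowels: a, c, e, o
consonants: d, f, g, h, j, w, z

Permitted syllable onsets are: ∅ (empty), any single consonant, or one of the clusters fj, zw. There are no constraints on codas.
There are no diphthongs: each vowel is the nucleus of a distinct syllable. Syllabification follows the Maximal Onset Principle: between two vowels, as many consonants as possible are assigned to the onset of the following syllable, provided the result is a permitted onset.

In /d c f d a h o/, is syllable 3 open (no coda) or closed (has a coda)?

The vowels are c, a, o — 3 nuclei, so 3 syllables.
Between /c/ (V1) and /a/ (V2): /fd/ — longest licit onset from the right is /d/, leaving /f/ as coda.
Between /a/ (V2) and /o/ (V3): /h/ → onset of the next syllable (single consonants are always licit onsets).
Putting it together: dcf.da.ho.
Syllable 3 is /ho/; it ends in its nucleus with no coda, so it is open.

open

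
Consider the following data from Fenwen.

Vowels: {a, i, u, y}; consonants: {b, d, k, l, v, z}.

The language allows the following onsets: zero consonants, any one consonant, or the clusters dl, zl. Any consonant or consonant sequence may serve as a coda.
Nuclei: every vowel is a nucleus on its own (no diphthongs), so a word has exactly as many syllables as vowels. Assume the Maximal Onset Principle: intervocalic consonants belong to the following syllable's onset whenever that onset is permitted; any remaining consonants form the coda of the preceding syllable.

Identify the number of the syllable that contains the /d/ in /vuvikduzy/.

Nuclei (vowels): u, i, u, y → 4 syllables.
σ1/σ2 boundary: /v/ is a single consonant, so it becomes the next onset.
σ2/σ3 boundary: cluster /kd/ — the longest permitted-onset suffix is /d/; onset = /d/, preceding coda = /k/.
σ3/σ4 boundary: /z/ is a single consonant, so it becomes the next onset.
So the parse is vu.vik.du.zy.
The /d/ is in the onset of syllable 3 (/du/).

3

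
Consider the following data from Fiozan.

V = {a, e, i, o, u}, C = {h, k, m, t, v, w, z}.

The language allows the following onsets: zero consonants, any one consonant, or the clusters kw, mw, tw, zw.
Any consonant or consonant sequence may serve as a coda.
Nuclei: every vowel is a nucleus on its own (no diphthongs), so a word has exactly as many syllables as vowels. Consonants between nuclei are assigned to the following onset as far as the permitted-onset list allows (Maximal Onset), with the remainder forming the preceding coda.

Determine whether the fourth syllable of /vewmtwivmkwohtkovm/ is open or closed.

Vowels present: e, i, o, o; each is a nucleus, giving 4 syllables.
/e…i/ gap (V1→V2): /wmtw/ — longest licit onset from the right is /tw/, leaving /wm/ as coda.
/i…o/ gap (V2→V3): /vmkw/ splits as /vm/ + /kw/ (/kw/ is the longest suffix that is a licit onset).
/o…o/ gap (V3→V4): cluster /htk/ — the longest permitted-onset suffix is /k/; onset = /k/, preceding coda = /ht/.
Putting it together: vewm.twivm.kwoht.kovm.
Syllable 4 is /kovm/ with coda /vm/, so it is closed.

closed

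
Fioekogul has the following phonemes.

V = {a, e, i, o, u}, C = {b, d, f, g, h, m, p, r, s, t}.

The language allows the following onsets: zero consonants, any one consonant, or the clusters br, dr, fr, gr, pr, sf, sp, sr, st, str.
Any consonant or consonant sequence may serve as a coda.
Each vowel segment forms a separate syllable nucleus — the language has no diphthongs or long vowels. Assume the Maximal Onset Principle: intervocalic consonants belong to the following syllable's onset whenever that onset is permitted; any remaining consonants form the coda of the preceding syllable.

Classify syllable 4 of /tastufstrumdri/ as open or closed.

The vowels are a, u, u, i — 4 nuclei, so 4 syllables.
/a…u/ gap (V1→V2): cluster /st/ — /st/ is itself a permitted onset, so the whole cluster goes right; preceding coda = ∅.
/u…u/ gap (V2→V3): /fstr/; trying suffixes from longest down, /str/ is the first permitted one, so coda /f/ | onset /str/.
/u…i/ gap (V3→V4): /mdr/ — longest licit onset from the right is /dr/, leaving /m/ as coda.
Syllabification: ta.stuf.strum.dri.
Syllable 4 is /dri/; it ends in its nucleus with no coda, so it is open.

open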